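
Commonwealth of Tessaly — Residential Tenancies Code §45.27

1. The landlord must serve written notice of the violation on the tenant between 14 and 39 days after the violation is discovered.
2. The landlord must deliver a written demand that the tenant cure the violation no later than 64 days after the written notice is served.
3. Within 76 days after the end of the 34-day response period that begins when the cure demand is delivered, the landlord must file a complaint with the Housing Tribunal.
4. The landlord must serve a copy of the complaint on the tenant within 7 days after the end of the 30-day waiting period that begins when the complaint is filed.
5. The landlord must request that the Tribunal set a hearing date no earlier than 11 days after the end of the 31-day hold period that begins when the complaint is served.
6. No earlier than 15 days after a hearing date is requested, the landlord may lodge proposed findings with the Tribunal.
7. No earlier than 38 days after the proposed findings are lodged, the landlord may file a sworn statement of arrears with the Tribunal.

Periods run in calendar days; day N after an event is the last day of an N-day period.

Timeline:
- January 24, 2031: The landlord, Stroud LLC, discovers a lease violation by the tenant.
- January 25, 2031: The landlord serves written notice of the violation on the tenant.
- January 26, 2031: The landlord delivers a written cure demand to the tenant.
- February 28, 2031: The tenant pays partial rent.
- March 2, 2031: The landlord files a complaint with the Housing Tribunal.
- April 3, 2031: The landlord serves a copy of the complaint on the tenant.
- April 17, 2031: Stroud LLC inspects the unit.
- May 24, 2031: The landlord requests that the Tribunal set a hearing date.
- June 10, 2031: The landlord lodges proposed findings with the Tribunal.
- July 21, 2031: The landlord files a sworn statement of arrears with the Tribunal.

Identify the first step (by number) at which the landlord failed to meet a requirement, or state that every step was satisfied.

Step 1 — 14 and 39 days from January 24, 2031 (when the violation is discovered) are February 7, 2031 and March 4, 2031 respectively; done January 25, 2031 — 13 days before the window opened.

Step 1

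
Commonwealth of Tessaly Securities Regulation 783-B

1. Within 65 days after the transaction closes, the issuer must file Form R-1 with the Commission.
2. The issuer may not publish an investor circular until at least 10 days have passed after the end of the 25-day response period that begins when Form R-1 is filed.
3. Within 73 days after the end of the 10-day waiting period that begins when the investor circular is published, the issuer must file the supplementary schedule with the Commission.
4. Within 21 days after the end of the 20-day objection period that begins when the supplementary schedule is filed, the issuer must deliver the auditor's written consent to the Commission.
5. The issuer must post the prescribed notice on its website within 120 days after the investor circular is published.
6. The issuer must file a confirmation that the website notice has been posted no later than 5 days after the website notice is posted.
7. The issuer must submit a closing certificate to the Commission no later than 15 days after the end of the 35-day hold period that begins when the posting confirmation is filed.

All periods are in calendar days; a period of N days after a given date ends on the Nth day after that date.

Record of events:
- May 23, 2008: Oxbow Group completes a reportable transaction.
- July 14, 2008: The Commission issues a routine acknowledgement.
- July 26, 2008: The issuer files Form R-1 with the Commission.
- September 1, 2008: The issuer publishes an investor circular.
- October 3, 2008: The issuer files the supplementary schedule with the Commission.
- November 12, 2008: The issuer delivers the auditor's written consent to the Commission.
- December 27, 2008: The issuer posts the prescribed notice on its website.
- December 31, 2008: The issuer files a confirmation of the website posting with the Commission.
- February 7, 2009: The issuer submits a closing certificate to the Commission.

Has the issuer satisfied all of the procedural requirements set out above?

Yes

Step 1 — counting 65 days from May 23, 2008 (when the transaction closes) gives a deadline of July 27, 2008; done July 26, 2008 — timely.
Step 2 — must wait 10 days from August 20, 2008 (end of the 25-day response period, which began when Form R-1 is filed on July 26, 2008), so not before August 30, 2008; September 1, 2008 is on or after that date.
Step 3 — counting 73 days from September 11, 2008 (end of the 10-day waiting period, which began when the investor circular is published on September 1, 2008) gives a deadline of November 23, 2008; done October 3, 2008 — timely.
Step 4 — counting 21 days from October 23, 2008 (end of the 20-day objection period, which began when the supplementary schedule is filed on October 3, 2008) gives a deadline of November 13, 2008; completed November 12, 2008, before the deadline.
Step 5 — counting 120 days from September 1, 2008 (when the investor circular is published) gives a deadline of December 30, 2008; done December 27, 2008 — timely.
Step 6 — counting 5 days from December 27, 2008 (when the website notice is posted) gives a deadline of January 1, 2009; done December 31, 2008 — timely.
Step 7 — counting 15 days from February 4, 2009 (end of the 35-day hold period, which began when the posting confirmation is filed on December 31, 2008) gives a deadline of February 19, 2009; done February 7, 2009 — timely.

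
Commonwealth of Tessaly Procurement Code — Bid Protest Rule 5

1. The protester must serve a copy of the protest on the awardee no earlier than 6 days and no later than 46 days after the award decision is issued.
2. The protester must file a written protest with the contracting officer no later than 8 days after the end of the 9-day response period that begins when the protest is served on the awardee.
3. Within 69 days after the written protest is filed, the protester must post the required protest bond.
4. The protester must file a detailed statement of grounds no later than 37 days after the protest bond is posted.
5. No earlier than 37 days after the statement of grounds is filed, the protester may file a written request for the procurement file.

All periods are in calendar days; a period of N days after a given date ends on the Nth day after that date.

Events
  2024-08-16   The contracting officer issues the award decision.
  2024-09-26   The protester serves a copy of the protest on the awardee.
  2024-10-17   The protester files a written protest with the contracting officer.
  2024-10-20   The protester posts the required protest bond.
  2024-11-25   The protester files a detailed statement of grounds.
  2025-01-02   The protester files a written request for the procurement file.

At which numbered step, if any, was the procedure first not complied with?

Step 1: the window is 6–46 days after 2024-08-16 (when the award decision is issued), so 2024-08-22 through 2024-10-01; done 2024-09-26 — within the window.
Step 2: 8 days after 2024-10-05 (end of the 9-day response period, which began when the protest is served on the awardee on 2024-09-26) is 2024-10-13; not done until 2024-10-17, 4 days after the deadline.

Step 2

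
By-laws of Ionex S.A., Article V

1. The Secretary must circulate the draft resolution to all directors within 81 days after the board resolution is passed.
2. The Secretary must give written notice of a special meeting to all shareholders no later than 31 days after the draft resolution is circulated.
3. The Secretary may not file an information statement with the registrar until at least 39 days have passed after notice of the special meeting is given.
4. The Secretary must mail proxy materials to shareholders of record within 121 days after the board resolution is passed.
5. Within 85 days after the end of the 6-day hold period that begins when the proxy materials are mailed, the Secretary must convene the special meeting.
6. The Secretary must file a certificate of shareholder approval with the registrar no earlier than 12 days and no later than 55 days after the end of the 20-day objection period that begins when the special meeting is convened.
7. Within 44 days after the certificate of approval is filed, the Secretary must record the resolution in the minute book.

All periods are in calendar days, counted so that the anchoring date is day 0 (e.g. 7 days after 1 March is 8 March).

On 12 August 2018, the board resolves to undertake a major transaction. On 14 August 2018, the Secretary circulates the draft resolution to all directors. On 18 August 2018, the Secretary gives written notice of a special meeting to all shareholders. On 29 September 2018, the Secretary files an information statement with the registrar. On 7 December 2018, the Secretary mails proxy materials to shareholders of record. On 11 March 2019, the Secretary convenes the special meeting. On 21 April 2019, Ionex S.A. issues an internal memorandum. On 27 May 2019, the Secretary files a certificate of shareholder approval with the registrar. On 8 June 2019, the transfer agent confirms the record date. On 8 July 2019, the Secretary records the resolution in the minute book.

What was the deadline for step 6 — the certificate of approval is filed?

25 May 2019

The special meeting is convened on 11 March 2019; the 20-day objection period therefore ends 31 March 2019, and step 6 runs from that date. The window is 12–55 days after 31 March 2019; it closes on 25 May 2019.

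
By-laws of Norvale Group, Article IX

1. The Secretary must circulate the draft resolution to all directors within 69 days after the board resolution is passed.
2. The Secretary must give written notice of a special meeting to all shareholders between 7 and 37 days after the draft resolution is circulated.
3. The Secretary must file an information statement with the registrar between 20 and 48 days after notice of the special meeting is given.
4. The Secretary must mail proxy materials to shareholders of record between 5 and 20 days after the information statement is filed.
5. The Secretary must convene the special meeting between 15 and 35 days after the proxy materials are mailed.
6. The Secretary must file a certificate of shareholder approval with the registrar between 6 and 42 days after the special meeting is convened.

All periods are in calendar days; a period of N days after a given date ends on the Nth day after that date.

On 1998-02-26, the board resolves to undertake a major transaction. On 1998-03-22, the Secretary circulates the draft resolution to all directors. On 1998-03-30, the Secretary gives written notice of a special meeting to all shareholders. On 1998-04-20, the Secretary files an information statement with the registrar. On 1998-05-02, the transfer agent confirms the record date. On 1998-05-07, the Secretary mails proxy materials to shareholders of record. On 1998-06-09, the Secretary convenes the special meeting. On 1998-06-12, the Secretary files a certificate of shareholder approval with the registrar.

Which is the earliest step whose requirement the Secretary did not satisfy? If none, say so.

Step 1 — counting 69 days from 1998-02-26 (when the board resolution is passed) gives a deadline of 1998-05-06; done 1998-03-22 — timely.
Step 2 — 7 and 37 days from 1998-03-22 (when the draft resolution is circulated) are 1998-03-29 and 1998-04-28 respectively; 1998-03-30 falls inside that range.
Step 3 — 20 and 48 days from 1998-03-30 (when notice of the special meeting is given) are 1998-04-19 and 1998-05-17 respectively; done 1998-04-20, which is between those dates.
Step 4 — 5 and 20 days from 1998-04-20 (when the information statement is filed) are 1998-04-25 and 1998-05-10 respectively; done 1998-05-07 — within the window.
Step 5 — 15 and 35 days from 1998-05-07 (when the proxy materials are mailed) are 1998-05-22 and 1998-06-11 respectively; 1998-06-09 falls inside that range.
Step 6 — 6 and 42 days from 1998-06-09 (when the special meeting is convened) are 1998-06-15 and 1998-07-21 respectively; 1998-06-12 is 3 days too early.
No need to go further; step 6 was not satisfied.

Step 6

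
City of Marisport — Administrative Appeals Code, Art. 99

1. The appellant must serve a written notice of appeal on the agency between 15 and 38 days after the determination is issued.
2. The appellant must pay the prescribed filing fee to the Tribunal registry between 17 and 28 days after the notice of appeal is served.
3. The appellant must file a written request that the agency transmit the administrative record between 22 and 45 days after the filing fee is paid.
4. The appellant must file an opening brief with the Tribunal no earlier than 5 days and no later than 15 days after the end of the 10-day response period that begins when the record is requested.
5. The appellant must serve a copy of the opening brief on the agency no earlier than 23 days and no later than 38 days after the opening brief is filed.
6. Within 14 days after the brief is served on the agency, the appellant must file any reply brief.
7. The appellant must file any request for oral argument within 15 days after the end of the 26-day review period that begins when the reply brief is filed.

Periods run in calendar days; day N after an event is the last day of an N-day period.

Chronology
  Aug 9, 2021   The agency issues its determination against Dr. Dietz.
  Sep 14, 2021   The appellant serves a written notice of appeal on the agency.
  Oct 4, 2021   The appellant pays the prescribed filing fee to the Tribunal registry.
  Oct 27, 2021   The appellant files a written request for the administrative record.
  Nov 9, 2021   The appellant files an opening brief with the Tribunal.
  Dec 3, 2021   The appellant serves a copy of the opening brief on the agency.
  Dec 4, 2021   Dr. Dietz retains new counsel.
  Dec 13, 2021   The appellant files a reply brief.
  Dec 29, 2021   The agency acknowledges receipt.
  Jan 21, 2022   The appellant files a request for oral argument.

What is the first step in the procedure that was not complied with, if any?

Step 1: the window is 15–38 days after Aug 9, 2021 (when the determination is issued), so Aug 24, 2021 through Sep 16, 2021; done Sep 14, 2021, which is between those dates.
Step 2: the window is 17–28 days after Sep 14, 2021 (when the notice of appeal is served), so Oct 1, 2021 through Oct 12, 2021; done Oct 4, 2021 — within the window.
Step 3: the window is 22–45 days after Oct 4, 2021 (when the filing fee is paid), so Oct 26, 2021 through Nov 18, 2021; Oct 27, 2021 falls inside that range.
Step 4: the window is 5–15 days after Nov 6, 2021 (end of the 10-day response period, which began when the record is requested on Oct 27, 2021), so Nov 11, 2021 through Nov 21, 2021; done Nov 9, 2021 — 2 days before the window opened.

Step 4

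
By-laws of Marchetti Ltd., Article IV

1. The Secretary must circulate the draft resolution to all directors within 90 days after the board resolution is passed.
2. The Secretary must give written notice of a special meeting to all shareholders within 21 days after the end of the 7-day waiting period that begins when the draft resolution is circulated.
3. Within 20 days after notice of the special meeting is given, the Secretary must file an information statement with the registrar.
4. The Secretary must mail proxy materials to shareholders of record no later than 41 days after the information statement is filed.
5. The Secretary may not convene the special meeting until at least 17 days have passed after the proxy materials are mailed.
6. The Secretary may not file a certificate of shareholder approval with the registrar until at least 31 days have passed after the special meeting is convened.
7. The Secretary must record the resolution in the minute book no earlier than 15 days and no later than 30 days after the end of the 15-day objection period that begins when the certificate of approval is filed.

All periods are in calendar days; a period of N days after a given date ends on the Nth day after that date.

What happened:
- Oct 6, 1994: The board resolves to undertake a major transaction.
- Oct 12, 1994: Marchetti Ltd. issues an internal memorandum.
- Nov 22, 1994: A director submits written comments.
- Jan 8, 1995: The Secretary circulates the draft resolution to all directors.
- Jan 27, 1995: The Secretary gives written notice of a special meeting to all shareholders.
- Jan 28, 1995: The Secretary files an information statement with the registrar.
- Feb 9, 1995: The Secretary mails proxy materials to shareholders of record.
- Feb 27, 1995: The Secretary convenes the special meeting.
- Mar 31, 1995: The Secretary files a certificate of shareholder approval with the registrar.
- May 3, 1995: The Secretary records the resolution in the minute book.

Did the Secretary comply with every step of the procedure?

No

(1) due by Oct 6, 1994 + 90 days = Jan 4, 1995; not done until Jan 8, 1995, 4 days after the deadline.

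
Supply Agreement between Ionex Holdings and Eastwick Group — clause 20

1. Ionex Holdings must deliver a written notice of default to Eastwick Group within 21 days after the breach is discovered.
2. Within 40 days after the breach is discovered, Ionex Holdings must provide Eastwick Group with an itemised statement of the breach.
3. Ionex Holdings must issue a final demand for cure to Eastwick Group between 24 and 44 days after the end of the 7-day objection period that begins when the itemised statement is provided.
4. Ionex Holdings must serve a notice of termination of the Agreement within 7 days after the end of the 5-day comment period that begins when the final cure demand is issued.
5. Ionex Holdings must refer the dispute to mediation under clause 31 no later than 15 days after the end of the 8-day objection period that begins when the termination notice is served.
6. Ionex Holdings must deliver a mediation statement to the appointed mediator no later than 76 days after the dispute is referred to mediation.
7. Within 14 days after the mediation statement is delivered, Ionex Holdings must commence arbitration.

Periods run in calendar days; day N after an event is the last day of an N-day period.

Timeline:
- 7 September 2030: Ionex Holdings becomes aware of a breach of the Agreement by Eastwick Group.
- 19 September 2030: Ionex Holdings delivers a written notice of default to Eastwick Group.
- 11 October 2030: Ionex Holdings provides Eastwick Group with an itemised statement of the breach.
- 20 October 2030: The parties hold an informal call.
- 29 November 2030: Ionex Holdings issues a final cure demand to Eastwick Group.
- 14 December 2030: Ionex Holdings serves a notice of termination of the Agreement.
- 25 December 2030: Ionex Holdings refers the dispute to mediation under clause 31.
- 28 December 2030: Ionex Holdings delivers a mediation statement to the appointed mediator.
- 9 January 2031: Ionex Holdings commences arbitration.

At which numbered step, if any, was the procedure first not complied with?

Step 1: 21 days after 7 September 2030 (when the breach is discovered) is 28 September 2030; completed 19 September 2030, before the deadline.
Step 2: 40 days after 7 September 2030 (when the breach is discovered) is 17 October 2030; completed 11 October 2030, before the deadline.
Step 3: the window is 24–44 days after 18 October 2030 (end of the 7-day objection period, which began when the itemised statement is provided on 11 October 2030), so 11 November 2030 through 1 December 2030; done 29 November 2030 — within the window.
Step 4: 7 days after 4 December 2030 (end of the 5-day comment period, which began when the final cure demand is issued on 29 November 2030) is 11 December 2030; not done until 14 December 2030, 3 days after the deadline.
That is the first point of non-compliance.

Step 4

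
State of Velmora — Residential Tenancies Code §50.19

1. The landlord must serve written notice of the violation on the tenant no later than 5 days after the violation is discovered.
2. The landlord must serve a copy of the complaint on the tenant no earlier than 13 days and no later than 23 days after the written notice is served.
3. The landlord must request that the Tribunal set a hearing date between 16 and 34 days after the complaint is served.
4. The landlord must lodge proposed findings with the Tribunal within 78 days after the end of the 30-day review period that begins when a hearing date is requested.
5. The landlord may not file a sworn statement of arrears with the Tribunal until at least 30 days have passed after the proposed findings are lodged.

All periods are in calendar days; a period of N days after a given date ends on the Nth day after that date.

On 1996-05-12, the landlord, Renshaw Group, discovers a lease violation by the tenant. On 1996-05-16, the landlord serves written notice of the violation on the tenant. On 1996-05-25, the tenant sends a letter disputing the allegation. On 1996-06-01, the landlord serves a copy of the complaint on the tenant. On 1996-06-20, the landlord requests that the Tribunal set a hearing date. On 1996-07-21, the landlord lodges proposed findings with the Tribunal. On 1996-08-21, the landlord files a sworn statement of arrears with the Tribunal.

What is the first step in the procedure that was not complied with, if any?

None — every step was satisfied

(1) due by 1996-05-12 + 5 days = 1996-05-17; completed 1996-05-16, before the deadline.
(2) the permitted window runs from 1996-05-16 + 13 = 1996-05-29 to 1996-05-16 + 23 = 1996-06-08; done 1996-06-01 — within the window.
(3) the permitted window runs from 1996-06-01 + 16 = 1996-06-17 to 1996-06-01 + 34 = 1996-07-05; done 1996-06-20 — within the window.
(4) due by 1996-07-20 + 78 days = 1996-10-06; done 1996-07-21 — timely.
(5) permitted from 1996-07-21 + 30 days = 1996-08-20 onward; 1996-08-21 is on or after that date.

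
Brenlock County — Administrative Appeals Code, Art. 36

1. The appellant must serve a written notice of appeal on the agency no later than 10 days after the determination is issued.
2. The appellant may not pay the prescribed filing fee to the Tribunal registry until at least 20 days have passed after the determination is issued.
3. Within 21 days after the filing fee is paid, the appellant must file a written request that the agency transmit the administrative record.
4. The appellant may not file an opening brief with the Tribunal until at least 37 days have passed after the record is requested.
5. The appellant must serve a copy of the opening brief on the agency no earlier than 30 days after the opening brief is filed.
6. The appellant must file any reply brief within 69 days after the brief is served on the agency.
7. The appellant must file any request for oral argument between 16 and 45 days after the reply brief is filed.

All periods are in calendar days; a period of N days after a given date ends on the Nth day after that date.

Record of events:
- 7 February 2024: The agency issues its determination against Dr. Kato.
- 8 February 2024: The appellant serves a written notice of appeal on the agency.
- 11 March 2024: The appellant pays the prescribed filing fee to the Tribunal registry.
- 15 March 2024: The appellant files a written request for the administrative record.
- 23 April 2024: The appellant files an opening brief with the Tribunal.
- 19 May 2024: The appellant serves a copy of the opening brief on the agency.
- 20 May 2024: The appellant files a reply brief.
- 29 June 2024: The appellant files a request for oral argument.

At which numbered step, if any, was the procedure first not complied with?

Step 5

Step 1 — counting 10 days from 7 February 2024 (when the determination is issued) gives a deadline of 17 February 2024; 8 February 2024 is within that limit.
Step 2 — must wait 20 days from 7 February 2024 (when the determination is issued), so not before 27 February 2024; done 11 March 2024, after the minimum wait.
Step 3 — counting 21 days from 11 March 2024 (when the filing fee is paid) gives a deadline of 1 April 2024; 15 March 2024 is within that limit.
Step 4 — must wait 37 days from 15 March 2024 (when the record is requested), so not before 21 April 2024; 23 April 2024 is on or after that date.
Step 5 — must wait 30 days from 23 April 2024 (when the opening brief is filed), so not before 23 May 2024; done 19 May 2024 — 4 days too early.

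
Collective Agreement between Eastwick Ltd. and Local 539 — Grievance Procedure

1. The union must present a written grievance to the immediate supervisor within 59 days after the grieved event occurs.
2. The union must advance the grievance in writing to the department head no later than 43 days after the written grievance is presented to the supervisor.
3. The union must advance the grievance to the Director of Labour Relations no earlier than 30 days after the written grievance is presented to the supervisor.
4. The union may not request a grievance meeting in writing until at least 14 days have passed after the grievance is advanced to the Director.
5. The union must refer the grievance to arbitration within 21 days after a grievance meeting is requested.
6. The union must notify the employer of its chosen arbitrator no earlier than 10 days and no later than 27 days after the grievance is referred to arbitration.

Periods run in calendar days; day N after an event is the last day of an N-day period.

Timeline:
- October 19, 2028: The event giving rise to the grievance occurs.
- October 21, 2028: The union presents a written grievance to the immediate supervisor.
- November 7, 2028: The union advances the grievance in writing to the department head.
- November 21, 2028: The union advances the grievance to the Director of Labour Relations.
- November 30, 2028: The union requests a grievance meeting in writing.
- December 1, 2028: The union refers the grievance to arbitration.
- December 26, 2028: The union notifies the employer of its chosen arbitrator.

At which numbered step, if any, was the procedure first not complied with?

(1) due by October 19, 2028 + 59 days = December 17, 2028; done October 21, 2028 — timely.
(2) due by October 21, 2028 + 43 days = December 3, 2028; completed November 7, 2028, before the deadline.
(3) permitted from October 21, 2028 + 30 days = November 20, 2028 onward; done November 21, 2028, after the minimum wait.
(4) permitted from November 21, 2028 + 14 days = December 5, 2028 onward; acted on November 30, 2028, 5 days prematurely.

Step 4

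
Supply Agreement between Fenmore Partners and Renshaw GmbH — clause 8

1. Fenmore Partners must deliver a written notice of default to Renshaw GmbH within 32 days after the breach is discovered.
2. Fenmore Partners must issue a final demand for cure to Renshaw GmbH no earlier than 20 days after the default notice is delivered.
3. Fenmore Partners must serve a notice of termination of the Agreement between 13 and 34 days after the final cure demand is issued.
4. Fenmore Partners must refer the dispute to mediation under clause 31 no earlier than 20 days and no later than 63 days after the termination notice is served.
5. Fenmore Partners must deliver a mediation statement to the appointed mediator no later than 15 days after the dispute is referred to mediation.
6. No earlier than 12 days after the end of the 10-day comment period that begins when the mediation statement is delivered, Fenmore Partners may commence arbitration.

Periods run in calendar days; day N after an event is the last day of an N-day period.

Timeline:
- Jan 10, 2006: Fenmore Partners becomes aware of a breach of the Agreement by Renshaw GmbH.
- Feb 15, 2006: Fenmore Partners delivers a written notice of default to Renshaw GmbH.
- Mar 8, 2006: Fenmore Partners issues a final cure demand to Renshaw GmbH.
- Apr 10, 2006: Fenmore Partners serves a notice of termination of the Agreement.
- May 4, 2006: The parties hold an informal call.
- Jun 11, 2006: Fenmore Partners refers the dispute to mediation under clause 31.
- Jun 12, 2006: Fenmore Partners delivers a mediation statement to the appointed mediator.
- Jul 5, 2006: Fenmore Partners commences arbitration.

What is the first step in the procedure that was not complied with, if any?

Step 1

(1) due by Jan 10, 2006 + 32 days = Feb 11, 2006; not done until Feb 15, 2006, 4 days after the deadline.
That is the first point of non-compliance.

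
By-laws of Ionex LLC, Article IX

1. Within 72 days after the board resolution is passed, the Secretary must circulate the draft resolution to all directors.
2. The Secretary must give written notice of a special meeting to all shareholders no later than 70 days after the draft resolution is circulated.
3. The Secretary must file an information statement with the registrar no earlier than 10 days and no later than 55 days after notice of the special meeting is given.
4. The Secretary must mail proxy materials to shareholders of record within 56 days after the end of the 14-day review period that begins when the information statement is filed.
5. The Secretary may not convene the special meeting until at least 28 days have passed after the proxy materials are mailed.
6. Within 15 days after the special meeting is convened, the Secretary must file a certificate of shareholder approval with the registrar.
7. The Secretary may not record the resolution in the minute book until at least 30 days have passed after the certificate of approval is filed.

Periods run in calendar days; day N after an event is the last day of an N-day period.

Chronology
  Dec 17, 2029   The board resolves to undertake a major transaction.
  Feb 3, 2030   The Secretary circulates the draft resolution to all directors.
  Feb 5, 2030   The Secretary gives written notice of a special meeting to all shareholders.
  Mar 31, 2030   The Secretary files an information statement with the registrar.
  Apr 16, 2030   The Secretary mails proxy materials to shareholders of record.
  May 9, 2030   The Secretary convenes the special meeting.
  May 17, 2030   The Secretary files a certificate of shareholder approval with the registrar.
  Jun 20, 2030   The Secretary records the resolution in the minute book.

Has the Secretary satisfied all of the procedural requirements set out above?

Step 1: 72 days after Dec 17, 2029 (when the board resolution is passed) is Feb 27, 2030; done Feb 3, 2030 — timely.
Step 2: 70 days after Feb 3, 2030 (when the draft resolution is circulated) is Apr 14, 2030; completed Feb 5, 2030, before the deadline.
Step 3: the window is 10–55 days after Feb 5, 2030 (when notice of the special meeting is given), so Feb 15, 2030 through Apr 1, 2030; Mar 31, 2030 falls inside that range.
Step 4: 56 days after Apr 14, 2030 (end of the 14-day review period, which began when the information statement is filed on Mar 31, 2030) is Jun 9, 2030; Apr 16, 2030 is within that limit.
Step 5: the earliest permitted date is 28 days after Apr 16, 2030 (when the proxy materials are mailed), i.e. May 14, 2030; acted on May 9, 2030, 5 days prematurely.
Later steps need not be reached.

No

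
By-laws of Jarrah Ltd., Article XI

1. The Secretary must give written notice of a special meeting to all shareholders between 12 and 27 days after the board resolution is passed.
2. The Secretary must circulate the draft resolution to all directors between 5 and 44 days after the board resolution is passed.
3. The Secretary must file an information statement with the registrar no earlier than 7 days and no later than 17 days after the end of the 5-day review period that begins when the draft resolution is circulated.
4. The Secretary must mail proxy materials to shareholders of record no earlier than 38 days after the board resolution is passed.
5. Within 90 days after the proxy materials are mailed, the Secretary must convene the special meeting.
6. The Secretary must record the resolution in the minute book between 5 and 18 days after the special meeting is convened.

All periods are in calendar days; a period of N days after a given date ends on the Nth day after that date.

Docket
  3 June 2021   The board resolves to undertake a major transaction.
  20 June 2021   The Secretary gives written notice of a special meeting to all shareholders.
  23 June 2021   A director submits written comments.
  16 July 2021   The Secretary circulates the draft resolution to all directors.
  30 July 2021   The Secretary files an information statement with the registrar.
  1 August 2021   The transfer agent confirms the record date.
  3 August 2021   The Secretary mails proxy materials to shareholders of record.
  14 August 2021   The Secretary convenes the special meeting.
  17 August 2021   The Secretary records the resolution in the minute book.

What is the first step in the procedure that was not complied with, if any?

Step 6

Step 1 — 12 and 27 days from 3 June 2021 (when the board resolution is passed) are 15 June 2021 and 30 June 2021 respectively; 20 June 2021 falls inside that range.
Step 2 — 5 and 44 days from 3 June 2021 (when the board resolution is passed) are 8 June 2021 and 17 July 2021 respectively; 16 July 2021 falls inside that range.
Step 3 — 7 and 17 days from 21 July 2021 (end of the 5-day review period, which began when the draft resolution is circulated on 16 July 2021) are 28 July 2021 and 7 August 2021 respectively; done 30 July 2021, which is between those dates.
Step 4 — must wait 38 days from 3 June 2021 (when the board resolution is passed), so not before 11 July 2021; done 3 August 2021, after the minimum wait.
Step 5 — counting 90 days from 3 August 2021 (when the proxy materials are mailed) gives a deadline of 1 November 2021; done 14 August 2021 — timely.
Step 6 — 5 and 18 days from 14 August 2021 (when the special meeting is convened) are 19 August 2021 and 1 September 2021 respectively; done 17 August 2021 — 2 days before the window opened.
That is the first point of non-compliance.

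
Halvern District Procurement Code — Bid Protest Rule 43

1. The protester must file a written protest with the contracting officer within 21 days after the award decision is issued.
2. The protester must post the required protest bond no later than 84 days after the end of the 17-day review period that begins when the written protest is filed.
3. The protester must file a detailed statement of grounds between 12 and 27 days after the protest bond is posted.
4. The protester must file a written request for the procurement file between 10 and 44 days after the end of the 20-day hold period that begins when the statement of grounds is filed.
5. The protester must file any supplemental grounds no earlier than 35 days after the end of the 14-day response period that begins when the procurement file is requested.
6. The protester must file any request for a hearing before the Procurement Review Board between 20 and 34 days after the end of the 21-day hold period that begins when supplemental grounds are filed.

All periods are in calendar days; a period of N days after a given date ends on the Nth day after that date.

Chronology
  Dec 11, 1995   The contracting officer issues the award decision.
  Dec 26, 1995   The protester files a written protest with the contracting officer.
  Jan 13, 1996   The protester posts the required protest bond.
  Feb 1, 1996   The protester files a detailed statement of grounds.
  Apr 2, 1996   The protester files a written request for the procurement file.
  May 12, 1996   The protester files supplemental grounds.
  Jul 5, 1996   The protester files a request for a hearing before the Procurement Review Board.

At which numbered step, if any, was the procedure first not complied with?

Step 5

(1) due by Dec 11, 1995 + 21 days = Jan 1, 1996; done Dec 26, 1995 — timely.
(2) due by Jan 12, 1996 + 84 days = Apr 5, 1996; completed Jan 13, 1996, before the deadline.
(3) the permitted window runs from Jan 13, 1996 + 12 = Jan 25, 1996 to Jan 13, 1996 + 27 = Feb 9, 1996; done Feb 1, 1996, which is between those dates.
(4) the permitted window runs from Feb 21, 1996 + 10 = Mar 2, 1996 to Feb 21, 1996 + 44 = Apr 5, 1996; Apr 2, 1996 falls inside that range.
(5) permitted from Apr 16, 1996 + 35 days = May 21, 1996 onward; done May 12, 1996 — 9 days too early.
The analysis stops there.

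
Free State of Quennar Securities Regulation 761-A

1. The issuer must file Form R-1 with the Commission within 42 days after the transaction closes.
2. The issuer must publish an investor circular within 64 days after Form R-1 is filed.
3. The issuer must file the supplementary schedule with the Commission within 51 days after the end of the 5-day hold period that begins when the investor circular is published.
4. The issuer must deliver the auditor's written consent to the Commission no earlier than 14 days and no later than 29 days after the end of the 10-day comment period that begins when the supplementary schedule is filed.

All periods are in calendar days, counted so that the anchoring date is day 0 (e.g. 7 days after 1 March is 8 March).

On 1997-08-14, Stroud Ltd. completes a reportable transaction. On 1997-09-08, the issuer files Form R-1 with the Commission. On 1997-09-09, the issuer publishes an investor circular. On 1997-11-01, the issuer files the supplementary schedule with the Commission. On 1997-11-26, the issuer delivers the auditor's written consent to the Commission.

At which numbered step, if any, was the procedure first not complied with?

Step 1: 42 days after 1997-08-14 (when the transaction closes) is 1997-09-25; 1997-09-08 is within that limit.
Step 2: 64 days after 1997-09-08 (when Form R-1 is filed) is 1997-11-11; completed 1997-09-09, before the deadline.
Step 3: 51 days after 1997-09-14 (end of the 5-day hold period, which began when the investor circular is published on 1997-09-09) is 1997-11-04; 1997-11-01 is within that limit.
Step 4: the window is 14–29 days after 1997-11-11 (end of the 10-day comment period, which began when the supplementary schedule is filed on 1997-11-01), so 1997-11-25 through 1997-12-10; done 1997-11-26, which is between those dates.

None — every step was satisfied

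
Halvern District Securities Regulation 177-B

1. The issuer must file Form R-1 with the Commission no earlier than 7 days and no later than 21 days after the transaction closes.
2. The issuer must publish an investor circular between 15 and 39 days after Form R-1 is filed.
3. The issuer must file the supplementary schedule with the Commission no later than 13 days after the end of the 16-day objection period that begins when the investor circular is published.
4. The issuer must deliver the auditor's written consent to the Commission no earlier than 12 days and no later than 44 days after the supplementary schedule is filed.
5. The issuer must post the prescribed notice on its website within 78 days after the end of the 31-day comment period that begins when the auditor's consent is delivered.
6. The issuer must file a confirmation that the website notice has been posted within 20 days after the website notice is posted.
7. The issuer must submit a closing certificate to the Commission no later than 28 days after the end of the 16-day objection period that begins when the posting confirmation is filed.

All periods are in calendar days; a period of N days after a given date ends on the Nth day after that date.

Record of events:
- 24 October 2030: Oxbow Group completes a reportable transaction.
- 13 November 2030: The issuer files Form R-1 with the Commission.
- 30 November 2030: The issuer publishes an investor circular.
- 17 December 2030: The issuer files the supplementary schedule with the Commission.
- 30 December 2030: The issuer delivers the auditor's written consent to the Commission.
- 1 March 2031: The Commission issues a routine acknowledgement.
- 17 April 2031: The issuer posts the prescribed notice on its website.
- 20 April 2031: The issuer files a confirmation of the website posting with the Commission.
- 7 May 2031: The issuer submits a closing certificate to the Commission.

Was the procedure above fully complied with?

(1) the permitted window runs from 24 October 2030 + 7 = 31 October 2030 to 24 October 2030 + 21 = 14 November 2030; 13 November 2030 falls inside that range.
(2) the permitted window runs from 13 November 2030 + 15 = 28 November 2030 to 13 November 2030 + 39 = 22 December 2030; 30 November 2030 falls inside that range.
(3) due by 16 December 2030 + 13 days = 29 December 2030; 17 December 2030 is within that limit.
(4) the permitted window runs from 17 December 2030 + 12 = 29 December 2030 to 17 December 2030 + 44 = 30 January 2031; done 30 December 2030 — within the window.
(5) due by 30 January 2031 + 78 days = 18 April 2031; done 17 April 2031 — timely.
(6) due by 17 April 2031 + 20 days = 7 May 2031; done 20 April 2031 — timely.
(7) due by 6 May 2031 + 28 days = 3 June 2031; 7 May 2031 is within that limit.

Yes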